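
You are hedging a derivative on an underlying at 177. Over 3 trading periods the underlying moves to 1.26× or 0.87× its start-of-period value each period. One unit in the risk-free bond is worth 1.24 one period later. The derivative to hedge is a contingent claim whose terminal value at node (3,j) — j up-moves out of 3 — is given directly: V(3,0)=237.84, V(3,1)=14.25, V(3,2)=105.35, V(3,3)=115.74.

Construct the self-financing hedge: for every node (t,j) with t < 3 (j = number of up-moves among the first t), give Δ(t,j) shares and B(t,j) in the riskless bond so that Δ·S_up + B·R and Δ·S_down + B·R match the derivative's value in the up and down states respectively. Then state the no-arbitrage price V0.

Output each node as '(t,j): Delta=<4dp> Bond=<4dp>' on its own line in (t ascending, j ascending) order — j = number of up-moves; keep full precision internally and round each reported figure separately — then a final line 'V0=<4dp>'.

(0,0): Delta=0.1661 Bond=30.1631
(1,0): Delta=1.0066 Bond=-92.0310
(1,1): Delta=0.1347 Bond=44.3987
(2,0): Delta=-4.2793 Bond=594.0465
(2,1): Delta=1.2039 Bond=-152.3976
(2,2): Delta=0.0948 Bond=66.2680
V0=59.5598

Since d<R<u, set p* = (R−d)/(u−d) = 0.9487; price each node as the discounted p*-expectation of its children.
Payoff layer (t=3): V(3,0)=237.8400, V(3,1)=14.2500, V(3,2)=105.3500, V(3,3)=115.7400
  t=2,j=0: stock 133.9713 → up 168.8038 (V=14.2500), down 116.5550 (V=237.8400). Price 20.7388; hedge Δ=-4.2793, bond B=594.0465.
  t=2,j=1: stock 194.0274 → up 244.4745 (V=105.3500), down 168.8038 (V=14.2500). Price 81.1921; hedge Δ=1.2039, bond B=-152.3976.
  t=2,j=2: stock 281.0052 → up 354.0666 (V=115.7400), down 244.4745 (V=105.3500). Price 92.9090; hedge Δ=0.0948, bond B=66.2680.
  t=1,j=0: stock 153.9900 → up 194.0274 (V=81.1921), down 133.9713 (V=20.7388). Price 62.9774; hedge Δ=1.0066, bond B=-92.0310.
  t=1,j=1: stock 223.0200 → up 281.0052 (V=92.9090), down 194.0274 (V=81.1921). Price 74.4421; hedge Δ=0.1347, bond B=44.3987.
  t=0,j=0: stock 177.0000 → up 223.0200 (V=74.4421), down 153.9900 (V=62.9774). Price 59.5598; hedge Δ=0.1661, bond B=30.1631.
Root portfolio cost Δ·177+B reproduces V0=59.5598.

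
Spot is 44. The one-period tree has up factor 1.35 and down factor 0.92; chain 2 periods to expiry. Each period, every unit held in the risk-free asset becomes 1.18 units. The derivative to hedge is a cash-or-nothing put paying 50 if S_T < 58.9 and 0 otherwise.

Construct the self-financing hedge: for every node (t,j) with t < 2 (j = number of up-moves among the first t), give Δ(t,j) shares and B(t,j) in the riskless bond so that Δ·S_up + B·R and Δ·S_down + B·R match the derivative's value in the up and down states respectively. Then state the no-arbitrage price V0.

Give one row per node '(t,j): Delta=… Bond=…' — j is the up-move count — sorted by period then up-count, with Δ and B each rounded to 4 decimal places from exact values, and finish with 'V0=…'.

Since d<R<u, set p* = (R−d)/(u−d) = 0.6047; price each node as the discounted p*-expectation of its children.
At expiry t=2: V(2,0)=50.0000, V(2,1)=50.0000, V(2,2)=0.0000
(1,0): S=40.4800. Δ = (V_up−V_dn)/(S_up−S_dn) = (50.0000−50.0000)/(54.6480−37.2416) = 0.0000. V = [p*·50.0000 + (1−p*)·50.0000]/1.18 = 42.3729. B = V − Δ·S = 42.3729.
(1,1): S=59.4000. Δ = (V_up−V_dn)/(S_up−S_dn) = (0.0000−50.0000)/(80.1900−54.6480) = -1.9576. V = [p*·0.0000 + (1−p*)·50.0000]/1.18 = 16.7521. B = V − Δ·S = 133.0311.
(0,0): S=44.0000. Δ = (V_up−V_dn)/(S_up−S_dn) = (16.7521−42.3729)/(59.4000−40.4800) = -1.3542. V = [p*·16.7521 + (1−p*)·42.3729]/1.18 = 22.7807. B = V − Δ·S = 82.3640.
The time-0 hedge costs 22.7807, which is the no-arbitrage price.

(0,0): Delta=-1.3542 Bond=82.3640
(1,0): Delta=0.0000 Bond=42.3729
(1,1): Delta=-1.9576 Bond=133.0311
V0=22.7807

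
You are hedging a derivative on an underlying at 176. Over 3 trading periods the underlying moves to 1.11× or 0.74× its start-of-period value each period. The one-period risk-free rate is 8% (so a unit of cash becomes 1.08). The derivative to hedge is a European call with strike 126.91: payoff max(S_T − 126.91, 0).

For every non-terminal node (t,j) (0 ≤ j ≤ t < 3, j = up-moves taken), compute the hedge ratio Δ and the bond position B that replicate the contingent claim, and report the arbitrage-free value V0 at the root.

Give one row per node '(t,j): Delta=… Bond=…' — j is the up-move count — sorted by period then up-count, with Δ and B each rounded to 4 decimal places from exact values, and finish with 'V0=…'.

Since d<R<u, set p* = (R−d)/(u−d) = 0.9189; price each node as the discounted p*-expectation of its children.
Payoff layer (t=3): V(3,0)=0.0000, V(3,1)=0.0000, V(3,2)=33.5587, V(3,3)=113.7931
  t=2,j=0: stock 96.3776 → up 106.9791 (V=0.0000), down 71.3194 (V=0.0000). Price 0.0000; hedge Δ=0.0000, bond B=0.0000.
  t=2,j=1: stock 144.5664 → up 160.4687 (V=33.5587), down 106.9791 (V=0.0000). Price 28.5535; hedge Δ=0.6274, bond B=-62.1457.
  t=2,j=2: stock 216.8496 → up 240.7031 (V=113.7931), down 160.4687 (V=33.5587). Price 99.3403; hedge Δ=1.0000, bond B=-117.5093.
  t=1,j=0: stock 130.2400 → up 144.5664 (V=28.5535), down 96.3776 (V=0.0000). Price 24.2947; hedge Δ=0.5925, bond B=-52.8768.
  t=1,j=1: stock 195.3600 → up 216.8496 (V=99.3403), down 144.5664 (V=28.5535). Price 86.6675; hedge Δ=0.9793, bond B=-104.6484.
  t=0,j=0: stock 176.0000 → up 195.3600 (V=86.6675), down 130.2400 (V=24.2947). Price 75.5650; hedge Δ=0.9578, bond B=-93.0099.
Check: Δ(0,0)·S0 + B(0,0) = 75.5650 = V0.

(0,0): Delta=0.9578 Bond=-93.0099
(1,0): Delta=0.5925 Bond=-52.8768
(1,1): Delta=0.9793 Bond=-104.6484
(2,0): Delta=0.0000 Bond=0.0000
(2,1): Delta=0.6274 Bond=-62.1457
(2,2): Delta=1.0000 Bond=-117.5093
V0=75.5650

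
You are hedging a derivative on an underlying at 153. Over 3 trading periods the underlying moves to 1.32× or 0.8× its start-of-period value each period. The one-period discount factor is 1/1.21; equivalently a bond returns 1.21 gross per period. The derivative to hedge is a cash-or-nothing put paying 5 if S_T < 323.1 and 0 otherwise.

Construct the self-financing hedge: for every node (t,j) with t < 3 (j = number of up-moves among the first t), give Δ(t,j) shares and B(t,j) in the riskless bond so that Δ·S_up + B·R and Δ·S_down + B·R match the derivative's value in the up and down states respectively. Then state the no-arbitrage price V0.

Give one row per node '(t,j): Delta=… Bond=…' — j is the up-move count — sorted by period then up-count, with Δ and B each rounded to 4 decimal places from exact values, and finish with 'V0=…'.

(0,0): Delta=-0.0267 Bond=5.5217
(1,0): Delta=0.0000 Bond=3.4151
(1,1): Delta=-0.0310 Bond=7.5576
(2,0): Delta=0.0000 Bond=4.1322
(2,1): Delta=0.0000 Bond=4.1322
(2,2): Delta=-0.0361 Bond=10.4895
V0=1.4389

Risk-neutral probability p* = (R−d)/(u−d) = (1.21−0.8)/(1.32−0.8) = 0.7885.
Terminal values V(3,·): V(3,0)=5.0000, V(3,1)=5.0000, V(3,2)=5.0000, V(3,3)=0.0000
(2,0): S=97.9200. Δ = (V_up−V_dn)/(S_up−S_dn) = (5.0000−5.0000)/(129.2544−78.3360) = 0.0000. V = [p*·5.0000 + (1−p*)·5.0000]/1.21 = 4.1322. B = V − Δ·S = 4.1322.
(2,1): S=161.5680. Δ = (V_up−V_dn)/(S_up−S_dn) = (5.0000−5.0000)/(213.2698−129.2544) = 0.0000. V = [p*·5.0000 + (1−p*)·5.0000]/1.21 = 4.1322. B = V − Δ·S = 4.1322.
(2,2): S=266.5872. Δ = (V_up−V_dn)/(S_up−S_dn) = (0.0000−5.0000)/(351.8951−213.2698) = -0.0361. V = [p*·0.0000 + (1−p*)·5.0000]/1.21 = 0.8741. B = V − Δ·S = 10.4895.
(1,0): S=122.4000. Δ = (V_up−V_dn)/(S_up−S_dn) = (4.1322−4.1322)/(161.5680−97.9200) = 0.0000. V = [p*·4.1322 + (1−p*)·4.1322]/1.21 = 3.4151. B = V − Δ·S = 3.4151.
(1,1): S=201.9600. Δ = (V_up−V_dn)/(S_up−S_dn) = (0.8741−4.1322)/(266.5872−161.5680) = -0.0310. V = [p*·0.8741 + (1−p*)·4.1322]/1.21 = 1.2920. B = V − Δ·S = 7.5576.
(0,0): S=153.0000. Δ = (V_up−V_dn)/(S_up−S_dn) = (1.2920−3.4151)/(201.9600−122.4000) = -0.0267. V = [p*·1.2920 + (1−p*)·3.4151]/1.21 = 1.4389. B = V − Δ·S = 5.5217.
Each (Δ,B) replicates both successor values, so the strategy is self-financing and V0 is arbitrage-free.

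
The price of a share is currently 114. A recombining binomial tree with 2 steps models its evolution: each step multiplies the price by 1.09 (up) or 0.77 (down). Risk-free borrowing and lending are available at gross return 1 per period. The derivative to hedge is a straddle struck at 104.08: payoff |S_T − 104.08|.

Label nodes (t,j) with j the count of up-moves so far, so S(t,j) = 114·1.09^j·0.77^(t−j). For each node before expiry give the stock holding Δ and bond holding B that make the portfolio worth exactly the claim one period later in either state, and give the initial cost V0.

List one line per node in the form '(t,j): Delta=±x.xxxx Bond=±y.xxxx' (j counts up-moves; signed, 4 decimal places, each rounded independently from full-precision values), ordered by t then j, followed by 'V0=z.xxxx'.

(0,0): Delta=0.2359 Bond=-4.4055
(1,0): Delta=-1.0000 Bond=104.0800
(1,1): Delta=0.5775 Bond=-46.8564
V0=22.4848

Risk-neutral probability p* = (R−d)/(u−d) = (1−0.77)/(1.09−0.77) = 0.7187.
Terminal values V(2,·): V(2,0)=36.4894, V(2,1)=8.3998, V(2,2)=31.3634
(1,0): S=87.7800. Δ = (V_up−V_dn)/(S_up−S_dn) = (8.3998−36.4894)/(95.6802−67.5906) = -1.0000. V = [p*·8.3998 + (1−p*)·36.4894]/1 = 16.3000. B = V − Δ·S = 104.0800.
(1,1): S=124.2600. Δ = (V_up−V_dn)/(S_up−S_dn) = (31.3634−8.3998)/(135.4434−95.6802) = 0.5775. V = [p*·31.3634 + (1−p*)·8.3998]/1 = 24.9049. B = V − Δ·S = -46.8564.
(0,0): S=114.0000. Δ = (V_up−V_dn)/(S_up−S_dn) = (24.9049−16.3000)/(124.2600−87.7800) = 0.2359. V = [p*·24.9049 + (1−p*)·16.3000]/1 = 22.4848. B = V − Δ·S = -4.4055.
Root portfolio cost Δ·114+B reproduces V0=22.4848.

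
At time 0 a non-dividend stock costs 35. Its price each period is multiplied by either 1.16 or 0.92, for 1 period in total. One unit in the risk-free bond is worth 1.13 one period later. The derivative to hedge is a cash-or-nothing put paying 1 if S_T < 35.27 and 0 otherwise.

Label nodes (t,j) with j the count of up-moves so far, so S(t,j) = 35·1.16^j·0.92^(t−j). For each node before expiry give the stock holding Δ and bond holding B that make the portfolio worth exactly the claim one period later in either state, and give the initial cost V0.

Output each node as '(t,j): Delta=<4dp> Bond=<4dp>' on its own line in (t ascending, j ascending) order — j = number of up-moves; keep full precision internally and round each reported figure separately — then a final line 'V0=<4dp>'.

(0,0): Delta=-0.1190 Bond=4.2773
V0=0.1106

No-arbitrage ⇒ martingale measure with p* = (R−d)/(u−d) = 0.8750.
At expiry t=1: V(1,0)=1.0000, V(1,1)=0.0000
(0,0): S=35.0000. Δ = (V_up−V_dn)/(S_up−S_dn) = (0.0000−1.0000)/(40.6000−32.2000) = -0.1190. V = [p*·0.0000 + (1−p*)·1.0000]/1.13 = 0.1106. B = V − Δ·S = 4.2773.
Self-financing check: at every node Δ·S+B equals the discounted successor values.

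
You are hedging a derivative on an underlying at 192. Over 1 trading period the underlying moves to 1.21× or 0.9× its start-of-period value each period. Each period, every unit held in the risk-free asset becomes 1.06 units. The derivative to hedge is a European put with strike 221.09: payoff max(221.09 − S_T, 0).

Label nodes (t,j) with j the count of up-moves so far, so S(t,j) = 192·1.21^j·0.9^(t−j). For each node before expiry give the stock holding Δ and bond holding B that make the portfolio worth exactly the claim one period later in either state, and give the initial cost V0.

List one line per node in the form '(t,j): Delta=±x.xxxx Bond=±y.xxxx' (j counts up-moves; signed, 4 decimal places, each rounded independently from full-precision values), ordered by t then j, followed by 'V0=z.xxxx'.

Risk-neutral probability p* = (R−d)/(u−d) = (1.06−0.9)/(1.21−0.9) = 0.5161.
At expiry t=1: V(1,0)=48.2900, V(1,1)=0.0000
(0,0): S=192.0000. Δ = (V_up−V_dn)/(S_up−S_dn) = (0.0000−48.2900)/(232.3200−172.8000) = -0.8113. V = [p*·0.0000 + (1−p*)·48.2900]/1.06 = 22.0435. B = V − Δ·S = 177.8177.
Root portfolio cost Δ·192+B reproduces V0=22.0435.

(0,0): Delta=-0.8113 Bond=177.8177
V0=22.0435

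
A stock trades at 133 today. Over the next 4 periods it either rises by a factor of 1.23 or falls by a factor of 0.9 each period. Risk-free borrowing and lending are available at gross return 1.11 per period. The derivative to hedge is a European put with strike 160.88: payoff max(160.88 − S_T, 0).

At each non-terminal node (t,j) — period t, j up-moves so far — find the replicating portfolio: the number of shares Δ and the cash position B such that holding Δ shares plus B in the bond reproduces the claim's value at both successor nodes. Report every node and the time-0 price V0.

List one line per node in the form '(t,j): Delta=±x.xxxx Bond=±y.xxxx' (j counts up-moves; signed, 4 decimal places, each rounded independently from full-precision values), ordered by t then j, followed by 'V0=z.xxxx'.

Under the risk-neutral measure, an up-move has probability p* = (R−d)/(u−d) = 0.6364 and values discount at R = 1.11.
At expiry t=4: V(4,0)=73.6187, V(4,1)=41.6229, V(4,2)=0.0000, V(4,3)=0.0000, V(4,4)=0.0000
(3,0): S=96.9570. Δ = (V_up−V_dn)/(S_up−S_dn) = (41.6229−73.6187)/(119.2571−87.2613) = -1.0000. V = [p*·41.6229 + (1−p*)·73.6187]/1.11 = 47.9799. B = V − Δ·S = 144.9369.
(3,1): S=132.5079. Δ = (V_up−V_dn)/(S_up−S_dn) = (0.0000−41.6229)/(162.9847−119.2571) = -0.9519. V = [p*·0.0000 + (1−p*)·41.6229]/1.11 = 13.6357. B = V − Δ·S = 139.7656.
(3,2): S=181.0941. Δ = (V_up−V_dn)/(S_up−S_dn) = (0.0000−0.0000)/(222.7458−162.9847) = 0.0000. V = [p*·0.0000 + (1−p*)·0.0000]/1.11 = 0.0000. B = V − Δ·S = 0.0000.
(3,3): S=247.4953. Δ = (V_up−V_dn)/(S_up−S_dn) = (0.0000−0.0000)/(304.4192−222.7458) = 0.0000. V = [p*·0.0000 + (1−p*)·0.0000]/1.11 = 0.0000. B = V − Δ·S = 0.0000.
(2,0): S=107.7300. Δ = (V_up−V_dn)/(S_up−S_dn) = (13.6357−47.9799)/(132.5079−96.9570) = -0.9661. V = [p*·13.6357 + (1−p*)·47.9799]/1.11 = 23.5356. B = V − Δ·S = 127.6091.
(2,1): S=147.2310. Δ = (V_up−V_dn)/(S_up−S_dn) = (0.0000−13.6357)/(181.0941−132.5079) = -0.2806. V = [p*·0.0000 + (1−p*)·13.6357]/1.11 = 4.4671. B = V − Δ·S = 45.7873.
(2,2): S=201.2157. Δ = (V_up−V_dn)/(S_up−S_dn) = (0.0000−0.0000)/(247.4953−181.0941) = 0.0000. V = [p*·0.0000 + (1−p*)·0.0000]/1.11 = 0.0000. B = V − Δ·S = 0.0000.
(1,0): S=119.7000. Δ = (V_up−V_dn)/(S_up−S_dn) = (4.4671−23.5356)/(147.2310−107.7300) = -0.4827. V = [p*·4.4671 + (1−p*)·23.5356]/1.11 = 10.2712. B = V − Δ·S = 68.0547.
(1,1): S=163.5900. Δ = (V_up−V_dn)/(S_up−S_dn) = (0.0000−4.4671)/(201.2157−147.2310) = -0.0827. V = [p*·0.0000 + (1−p*)·4.4671]/1.11 = 1.4634. B = V − Δ·S = 14.9999.
(0,0): S=133.0000. Δ = (V_up−V_dn)/(S_up−S_dn) = (1.4634−10.2712)/(163.5900−119.7000) = -0.2007. V = [p*·1.4634 + (1−p*)·10.2712]/1.11 = 4.2038. B = V − Δ·S = 30.8942.
Each (Δ,B) replicates both successor values, so the strategy is self-financing and V0 is arbitrage-free.

(0,0): Delta=-0.2007 Bond=30.8942
(1,0): Delta=-0.4827 Bond=68.0547
(1,1): Delta=-0.0827 Bond=14.9999
(2,0): Delta=-0.9661 Bond=127.6091
(2,1): Delta=-0.2806 Bond=45.7873
(2,2): Delta=0.0000 Bond=0.0000
(3,0): Delta=-1.0000 Bond=144.9369
(3,1): Delta=-0.9519 Bond=139.7656
(3,2): Delta=0.0000 Bond=0.0000
(3,3): Delta=0.0000 Bond=0.0000
V0=4.2038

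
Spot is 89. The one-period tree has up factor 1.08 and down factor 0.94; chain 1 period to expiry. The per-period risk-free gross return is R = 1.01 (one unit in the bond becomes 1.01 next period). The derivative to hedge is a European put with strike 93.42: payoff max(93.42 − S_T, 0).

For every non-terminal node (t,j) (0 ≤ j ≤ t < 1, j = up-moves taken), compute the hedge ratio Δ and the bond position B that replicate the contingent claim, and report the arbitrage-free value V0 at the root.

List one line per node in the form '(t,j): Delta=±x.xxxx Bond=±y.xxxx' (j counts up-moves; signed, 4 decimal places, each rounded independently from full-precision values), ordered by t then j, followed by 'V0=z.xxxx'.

No-arbitrage ⇒ martingale measure with p* = (R−d)/(u−d) = 0.5000.
Terminal payoffs: V(1,0)=9.7600, V(1,1)=0.0000
Node (0,0) S=89.0000: V=(p*·0.0000+(1−p*)·9.7600)/1.01=4.8317; Δ=(0.0000−9.7600)/(96.1200−83.6600)=-0.7833; B=V−Δ·S=74.5460
Root portfolio cost Δ·89+B reproduces V0=4.8317.

(0,0): Delta=-0.7833 Bond=74.5460
V0=4.8317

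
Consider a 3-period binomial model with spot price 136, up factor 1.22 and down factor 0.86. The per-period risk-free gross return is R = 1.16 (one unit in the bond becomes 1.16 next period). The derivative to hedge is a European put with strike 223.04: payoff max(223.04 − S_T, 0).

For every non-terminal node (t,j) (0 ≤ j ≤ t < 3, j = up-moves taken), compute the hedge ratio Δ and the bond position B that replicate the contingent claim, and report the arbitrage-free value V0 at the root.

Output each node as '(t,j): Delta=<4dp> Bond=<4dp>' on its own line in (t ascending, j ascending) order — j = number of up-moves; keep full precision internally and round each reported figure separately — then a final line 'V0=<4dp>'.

(0,0): Delta=-0.7479 Bond=117.4746
(1,0): Delta=-1.0000 Bond=165.7551
(1,1): Delta=-0.7124 Bond=130.3736
(2,0): Delta=-1.0000 Bond=192.2759
(2,1): Delta=-1.0000 Bond=192.2759
(2,2): Delta=-0.6718 Bond=143.0249
V0=15.7589

No-arbitrage ⇒ martingale measure with p* = (R−d)/(u−d) = 0.8333.
Terminal payoffs: V(3,0)=136.5364, V(3,1)=100.3256, V(3,2)=48.9567, V(3,3)=0.0000
Node (2,0) S=100.5856: V=(p*·100.3256+(1−p*)·136.5364)/1.16=91.6903; Δ=(100.3256−136.5364)/(122.7144−86.5036)=-1.0000; B=V−Δ·S=192.2759
Node (2,1) S=142.6912: V=(p*·48.9567+(1−p*)·100.3256)/1.16=49.5847; Δ=(48.9567−100.3256)/(174.0833−122.7144)=-1.0000; B=V−Δ·S=192.2759
Node (2,2) S=202.4224: V=(p*·0.0000+(1−p*)·48.9567)/1.16=7.0340; Δ=(0.0000−48.9567)/(246.9553−174.0833)=-0.6718; B=V−Δ·S=143.0249
Node (1,0) S=116.9600: V=(p*·49.5847+(1−p*)·91.6903)/1.16=48.7951; Δ=(49.5847−91.6903)/(142.6912−100.5856)=-1.0000; B=V−Δ·S=165.7551
Node (1,1) S=165.9200: V=(p*·7.0340+(1−p*)·49.5847)/1.16=12.1774; Δ=(7.0340−49.5847)/(202.4224−142.6912)=-0.7124; B=V−Δ·S=130.3736
Node (0,0) S=136.0000: V=(p*·12.1774+(1−p*)·48.7951)/1.16=15.7589; Δ=(12.1774−48.7951)/(165.9200−116.9600)=-0.7479; B=V−Δ·S=117.4746
The time-0 hedge costs 15.7589, which is the no-arbitrage price.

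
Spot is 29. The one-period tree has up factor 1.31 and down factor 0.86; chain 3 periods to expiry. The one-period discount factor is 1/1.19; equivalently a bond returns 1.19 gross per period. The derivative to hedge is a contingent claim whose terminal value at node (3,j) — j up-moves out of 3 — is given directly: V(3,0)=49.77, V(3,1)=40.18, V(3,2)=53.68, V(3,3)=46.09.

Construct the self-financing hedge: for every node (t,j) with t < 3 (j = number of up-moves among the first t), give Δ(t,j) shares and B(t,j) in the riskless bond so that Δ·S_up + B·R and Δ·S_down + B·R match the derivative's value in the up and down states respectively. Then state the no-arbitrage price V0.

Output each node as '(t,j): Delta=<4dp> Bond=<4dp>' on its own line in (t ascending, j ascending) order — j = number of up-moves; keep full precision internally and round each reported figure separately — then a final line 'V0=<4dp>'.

(0,0): Delta=0.0279 Bond=27.9708
(1,0): Delta=0.5498 Bond=20.2702
(1,1): Delta=-0.0966 Bond=38.0180
(2,0): Delta=-0.9936 Bond=57.2248
(2,1): Delta=0.9182 Bond=12.0840
(2,2): Delta=-0.3389 Bond=57.2986
V0=28.7810

Risk-neutral probability p* = (R−d)/(u−d) = (1.19−0.86)/(1.31−0.86) = 0.7333.
At expiry t=3: V(3,0)=49.7700, V(3,1)=40.1800, V(3,2)=53.6800, V(3,3)=46.0900
(2,0): S=21.4484. Δ = (V_up−V_dn)/(S_up−S_dn) = (40.1800−49.7700)/(28.0974−18.4456) = -0.9936. V = [p*·40.1800 + (1−p*)·49.7700]/1.19 = 35.9137. B = V − Δ·S = 57.2248.
(2,1): S=32.6714. Δ = (V_up−V_dn)/(S_up−S_dn) = (53.6800−40.1800)/(42.7995−28.0974) = 0.9182. V = [p*·53.6800 + (1−p*)·40.1800]/1.19 = 42.0840. B = V − Δ·S = 12.0840.
(2,2): S=49.7669. Δ = (V_up−V_dn)/(S_up−S_dn) = (46.0900−53.6800)/(65.1946−42.7995) = -0.3389. V = [p*·46.0900 + (1−p*)·53.6800]/1.19 = 40.4319. B = V − Δ·S = 57.2986.
(1,0): S=24.9400. Δ = (V_up−V_dn)/(S_up−S_dn) = (42.0840−35.9137)/(32.6714−21.4484) = 0.5498. V = [p*·42.0840 + (1−p*)·35.9137]/1.19 = 33.9820. B = V − Δ·S = 20.2702.
(1,1): S=37.9900. Δ = (V_up−V_dn)/(S_up−S_dn) = (40.4319−42.0840)/(49.7669−32.6714) = -0.0966. V = [p*·40.4319 + (1−p*)·42.0840]/1.19 = 34.3466. B = V − Δ·S = 38.0180.
(0,0): S=29.0000. Δ = (V_up−V_dn)/(S_up−S_dn) = (34.3466−33.9820)/(37.9900−24.9400) = 0.0279. V = [p*·34.3466 + (1−p*)·33.9820]/1.19 = 28.7810. B = V − Δ·S = 27.9708.
Each (Δ,B) replicates both successor values, so the strategy is self-financing and V0 is arbitrage-free.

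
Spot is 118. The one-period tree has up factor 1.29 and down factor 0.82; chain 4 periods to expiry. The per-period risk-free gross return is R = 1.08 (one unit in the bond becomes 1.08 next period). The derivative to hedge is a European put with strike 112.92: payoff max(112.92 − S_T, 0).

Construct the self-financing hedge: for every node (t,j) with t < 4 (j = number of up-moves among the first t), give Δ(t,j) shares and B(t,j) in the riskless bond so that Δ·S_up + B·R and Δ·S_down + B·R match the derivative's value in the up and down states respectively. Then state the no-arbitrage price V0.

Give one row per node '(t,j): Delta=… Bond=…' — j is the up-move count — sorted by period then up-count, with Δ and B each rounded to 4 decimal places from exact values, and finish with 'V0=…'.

(0,0): Delta=-0.1765 Bond=26.7810
(1,0): Delta=-0.3853 Bond=49.1208
(1,1): Delta=-0.0694 Bond=12.6102
(2,0): Delta=-0.7374 Bond=80.9939
(2,1): Delta=-0.2044 Bond=30.4807
(2,2): Delta=0.0000 Bond=0.0000
(3,0): Delta=-1.0000 Bond=104.5556
(3,1): Delta=-0.6026 Bond=73.6763
(3,2): Delta=0.0000 Bond=0.0000
(3,3): Delta=0.0000 Bond=0.0000
V0=5.9510

Since d<R<u, set p* = (R−d)/(u−d) = 0.5532; price each node as the discounted p*-expectation of its children.
Terminal payoffs: V(4,0)=59.5696, V(4,1)=28.9908, V(4,2)=0.0000, V(4,3)=0.0000, V(4,4)=0.0000
(3,0): S=65.0614. Δ = (V_up−V_dn)/(S_up−S_dn) = (28.9908−59.5696)/(83.9292−53.3504) = -1.0000. V = [p*·28.9908 + (1−p*)·59.5696]/1.08 = 39.4941. B = V − Δ·S = 104.5556.
(3,1): S=102.3527. Δ = (V_up−V_dn)/(S_up−S_dn) = (0.0000−28.9908)/(132.0350−83.9292) = -0.6026. V = [p*·0.0000 + (1−p*)·28.9908]/1.08 = 11.9938. B = V − Δ·S = 73.6763.
(3,2): S=161.0183. Δ = (V_up−V_dn)/(S_up−S_dn) = (0.0000−0.0000)/(207.7136−132.0350) = 0.0000. V = [p*·0.0000 + (1−p*)·0.0000]/1.08 = 0.0000. B = V − Δ·S = 0.0000.
(3,3): S=253.3093. Δ = (V_up−V_dn)/(S_up−S_dn) = (0.0000−0.0000)/(326.7690−207.7136) = 0.0000. V = [p*·0.0000 + (1−p*)·0.0000]/1.08 = 0.0000. B = V − Δ·S = 0.0000.
(2,0): S=79.3432. Δ = (V_up−V_dn)/(S_up−S_dn) = (11.9938−39.4941)/(102.3527−65.0614) = -0.7374. V = [p*·11.9938 + (1−p*)·39.4941]/1.08 = 22.4826. B = V − Δ·S = 80.9939.
(2,1): S=124.8204. Δ = (V_up−V_dn)/(S_up−S_dn) = (0.0000−11.9938)/(161.0183−102.3527) = -0.2044. V = [p*·0.0000 + (1−p*)·11.9938]/1.08 = 4.9620. B = V − Δ·S = 30.4807.
(2,2): S=196.3638. Δ = (V_up−V_dn)/(S_up−S_dn) = (0.0000−0.0000)/(253.3093−161.0183) = 0.0000. V = [p*·0.0000 + (1−p*)·0.0000]/1.08 = 0.0000. B = V − Δ·S = 0.0000.
(1,0): S=96.7600. Δ = (V_up−V_dn)/(S_up−S_dn) = (4.9620−22.4826)/(124.8204−79.3432) = -0.3853. V = [p*·4.9620 + (1−p*)·22.4826]/1.08 = 11.8429. B = V − Δ·S = 49.1208.
(1,1): S=152.2200. Δ = (V_up−V_dn)/(S_up−S_dn) = (0.0000−4.9620)/(196.3638−124.8204) = -0.0694. V = [p*·0.0000 + (1−p*)·4.9620]/1.08 = 2.0528. B = V − Δ·S = 12.6102.
(0,0): S=118.0000. Δ = (V_up−V_dn)/(S_up−S_dn) = (2.0528−11.8429)/(152.2200−96.7600) = -0.1765. V = [p*·2.0528 + (1−p*)·11.8429]/1.08 = 5.9510. B = V − Δ·S = 26.7810.
The time-0 hedge costs 5.9510, which is the no-arbitrage price.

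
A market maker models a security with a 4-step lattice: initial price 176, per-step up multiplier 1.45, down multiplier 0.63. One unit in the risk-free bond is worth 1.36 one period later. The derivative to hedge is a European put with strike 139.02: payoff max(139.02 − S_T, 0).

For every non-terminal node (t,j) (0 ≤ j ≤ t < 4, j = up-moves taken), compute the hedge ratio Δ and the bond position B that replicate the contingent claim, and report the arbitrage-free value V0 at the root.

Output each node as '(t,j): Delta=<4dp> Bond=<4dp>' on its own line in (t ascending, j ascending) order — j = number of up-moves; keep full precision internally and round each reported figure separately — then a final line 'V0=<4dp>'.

The replicating-portfolio and risk-neutral prices coincide; use p* = (1.36−0.63)/(1.45−0.63) = 0.8902 for the latter.
Terminal values V(4,·): V(4,0)=111.2948, V(4,1)=75.2080, V(4,2)=0.0000, V(4,3)=0.0000, V(4,4)=0.0000
(3,0): S=44.0083. Δ = (V_up−V_dn)/(S_up−S_dn) = (75.2080−111.2948)/(63.8120−27.7252) = -1.0000. V = [p*·75.2080 + (1−p*)·111.2948]/1.36 = 58.2123. B = V − Δ·S = 102.2206.
(3,1): S=101.2889. Δ = (V_up−V_dn)/(S_up−S_dn) = (0.0000−75.2080)/(146.8689−63.8120) = -0.9055. V = [p*·0.0000 + (1−p*)·75.2080]/1.36 = 6.0695. B = V − Δ·S = 97.7866.
(3,2): S=233.1252. Δ = (V_up−V_dn)/(S_up−S_dn) = (0.0000−0.0000)/(338.0315−146.8689) = 0.0000. V = [p*·0.0000 + (1−p*)·0.0000]/1.36 = 0.0000. B = V − Δ·S = 0.0000.
(3,3): S=536.5580. Δ = (V_up−V_dn)/(S_up−S_dn) = (0.0000−0.0000)/(778.0091−338.0315) = 0.0000. V = [p*·0.0000 + (1−p*)·0.0000]/1.36 = 0.0000. B = V − Δ·S = 0.0000.
(2,0): S=69.8544. Δ = (V_up−V_dn)/(S_up−S_dn) = (6.0695−58.2123)/(101.2889−44.0083) = -0.9103. V = [p*·6.0695 + (1−p*)·58.2123]/1.36 = 8.6710. B = V − Δ·S = 72.2597.
(2,1): S=160.7760. Δ = (V_up−V_dn)/(S_up−S_dn) = (0.0000−6.0695)/(233.1252−101.2889) = -0.0460. V = [p*·0.0000 + (1−p*)·6.0695]/1.36 = 0.4898. B = V − Δ·S = 7.8917.
(2,2): S=370.0400. Δ = (V_up−V_dn)/(S_up−S_dn) = (0.0000−0.0000)/(536.5580−233.1252) = 0.0000. V = [p*·0.0000 + (1−p*)·0.0000]/1.36 = 0.0000. B = V − Δ·S = 0.0000.
(1,0): S=110.8800. Δ = (V_up−V_dn)/(S_up−S_dn) = (0.4898−8.6710)/(160.7760−69.8544) = -0.0900. V = [p*·0.4898 + (1−p*)·8.6710]/1.36 = 1.0204. B = V − Δ·S = 10.9974.
(1,1): S=255.2000. Δ = (V_up−V_dn)/(S_up−S_dn) = (0.0000−0.4898)/(370.0400−160.7760) = -0.0023. V = [p*·0.0000 + (1−p*)·0.4898]/1.36 = 0.0395. B = V − Δ·S = 0.6369.
(0,0): S=176.0000. Δ = (V_up−V_dn)/(S_up−S_dn) = (0.0395−1.0204)/(255.2000−110.8800) = -0.0068. V = [p*·0.0395 + (1−p*)·1.0204]/1.36 = 0.1082. B = V − Δ·S = 1.3044.
Self-financing check: at every node Δ·S+B equals the discounted successor values.

(0,0): Delta=-0.0068 Bond=1.3044
(1,0): Delta=-0.0900 Bond=10.9974
(1,1): Delta=-0.0023 Bond=0.6369
(2,0): Delta=-0.9103 Bond=72.2597
(2,1): Delta=-0.0460 Bond=7.8917
(2,2): Delta=0.0000 Bond=0.0000
(3,0): Delta=-1.0000 Bond=102.2206
(3,1): Delta=-0.9055 Bond=97.7866
(3,2): Delta=0.0000 Bond=0.0000
(3,3): Delta=0.0000 Bond=0.0000
V0=0.1082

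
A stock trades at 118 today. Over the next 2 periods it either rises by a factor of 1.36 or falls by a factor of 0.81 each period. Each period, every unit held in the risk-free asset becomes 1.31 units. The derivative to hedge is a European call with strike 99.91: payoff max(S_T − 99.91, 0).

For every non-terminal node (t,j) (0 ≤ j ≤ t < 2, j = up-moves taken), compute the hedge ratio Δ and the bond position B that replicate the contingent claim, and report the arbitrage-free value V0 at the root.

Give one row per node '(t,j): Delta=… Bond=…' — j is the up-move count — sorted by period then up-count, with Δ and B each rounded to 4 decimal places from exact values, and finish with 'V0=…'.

No-arbitrage ⇒ martingale measure with p* = (R−d)/(u−d) = 0.9091.
Terminal payoffs: V(2,0)=0.0000, V(2,1)=30.0788, V(2,2)=118.3428
  t=1,j=0: stock 95.5800 → up 129.9888 (V=30.0788), down 77.4198 (V=0.0000). Price 20.8736; hedge Δ=0.5722, bond B=-33.8152.
  t=1,j=1: stock 160.4800 → up 218.2528 (V=118.3428), down 129.9888 (V=30.0788). Price 84.2128; hedge Δ=1.0000, bond B=-76.2672.
  t=0,j=0: stock 118.0000 → up 160.4800 (V=84.2128), down 95.5800 (V=20.8736). Price 59.8891; hedge Δ=0.9760, bond B=-55.2732.
The time-0 hedge costs 59.8891, which is the no-arbitrage price.

(0,0): Delta=0.9760 Bond=-55.2732
(1,0): Delta=0.5722 Bond=-33.8152
(1,1): Delta=1.0000 Bond=-76.2672
V0=59.8891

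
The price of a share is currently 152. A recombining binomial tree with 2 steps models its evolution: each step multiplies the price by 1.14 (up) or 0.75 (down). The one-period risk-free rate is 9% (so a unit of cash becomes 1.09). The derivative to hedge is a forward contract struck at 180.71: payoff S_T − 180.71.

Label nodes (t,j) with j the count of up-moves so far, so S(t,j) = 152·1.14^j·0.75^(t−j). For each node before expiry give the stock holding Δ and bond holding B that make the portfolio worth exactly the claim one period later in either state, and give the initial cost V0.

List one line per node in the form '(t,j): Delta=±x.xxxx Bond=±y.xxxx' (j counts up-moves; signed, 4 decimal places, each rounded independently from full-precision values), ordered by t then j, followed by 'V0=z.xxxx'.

Since d<R<u, set p* = (R−d)/(u−d) = 0.8718; price each node as the discounted p*-expectation of its children.
At expiry t=2: V(2,0)=-95.2100, V(2,1)=-50.7500, V(2,2)=16.8292
  t=1,j=0: stock 114.0000 → up 129.9600 (V=-50.7500), down 85.5000 (V=-95.2100). Price -51.7890; hedge Δ=1.0000, bond B=-165.7890.
  t=1,j=1: stock 173.2800 → up 197.5392 (V=16.8292), down 129.9600 (V=-50.7500). Price 7.4910; hedge Δ=1.0000, bond B=-165.7890.
  t=0,j=0: stock 152.0000 → up 173.2800 (V=7.4910), down 114.0000 (V=-51.7890). Price -0.1000; hedge Δ=1.0000, bond B=-152.1000.
The time-0 hedge costs -0.1000, which is the no-arbitrage price.

(0,0): Delta=1.0000 Bond=-152.1000
(1,0): Delta=1.0000 Bond=-165.7890
(1,1): Delta=1.0000 Bond=-165.7890
V0=-0.1000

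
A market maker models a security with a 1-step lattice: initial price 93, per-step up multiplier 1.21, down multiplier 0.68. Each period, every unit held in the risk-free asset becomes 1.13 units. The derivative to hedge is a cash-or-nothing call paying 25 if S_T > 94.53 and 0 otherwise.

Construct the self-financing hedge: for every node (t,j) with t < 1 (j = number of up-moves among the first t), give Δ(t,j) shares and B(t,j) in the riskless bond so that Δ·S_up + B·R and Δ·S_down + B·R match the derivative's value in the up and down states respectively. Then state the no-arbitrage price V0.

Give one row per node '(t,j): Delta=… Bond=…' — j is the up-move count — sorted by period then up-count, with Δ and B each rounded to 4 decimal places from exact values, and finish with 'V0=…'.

Risk-neutral probability p* = (R−d)/(u−d) = (1.13−0.68)/(1.21−0.68) = 0.8491.
Payoff layer (t=1): V(1,0)=0.0000, V(1,1)=25.0000
(0,0): S=93.0000. Δ = (V_up−V_dn)/(S_up−S_dn) = (25.0000−0.0000)/(112.5300−63.2400) = 0.5072. V = [p*·25.0000 + (1−p*)·0.0000]/1.13 = 18.7844. B = V − Δ·S = -28.3854.
The time-0 hedge costs 18.7844, which is the no-arbitrage price.

(0,0): Delta=0.5072 Bond=-28.3854
V0=18.7844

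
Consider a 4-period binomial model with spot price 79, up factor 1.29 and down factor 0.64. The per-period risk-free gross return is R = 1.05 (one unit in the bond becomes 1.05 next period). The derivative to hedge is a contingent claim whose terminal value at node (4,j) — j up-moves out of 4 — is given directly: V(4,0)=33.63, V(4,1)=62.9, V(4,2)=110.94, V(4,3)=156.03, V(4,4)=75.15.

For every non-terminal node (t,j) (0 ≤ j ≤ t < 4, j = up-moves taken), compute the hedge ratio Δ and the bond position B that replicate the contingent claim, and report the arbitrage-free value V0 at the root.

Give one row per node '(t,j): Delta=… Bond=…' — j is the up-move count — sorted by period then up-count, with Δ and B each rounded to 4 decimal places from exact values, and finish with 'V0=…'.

Risk-neutral probability p* = (R−d)/(u−d) = (1.05−0.64)/(1.29−0.64) = 0.6308.
Payoff layer (t=4): V(4,0)=33.6300, V(4,1)=62.9000, V(4,2)=110.9400, V(4,3)=156.0300, V(4,4)=75.1500
(3,0): S=20.7094. Δ = (V_up−V_dn)/(S_up−S_dn) = (62.9000−33.6300)/(26.7151−13.2540) = 2.1744. V = [p*·62.9000 + (1−p*)·33.6300]/1.05 = 49.6120. B = V − Δ·S = 4.5812.
(3,1): S=41.7423. Δ = (V_up−V_dn)/(S_up−S_dn) = (110.9400−62.9000)/(53.8476−26.7151) = 1.7706. V = [p*·110.9400 + (1−p*)·62.9000]/1.05 = 88.7640. B = V − Δ·S = 14.8563.
(3,2): S=84.1369. Δ = (V_up−V_dn)/(S_up−S_dn) = (156.0300−110.9400)/(108.5366−53.8476) = 0.8245. V = [p*·156.0300 + (1−p*)·110.9400]/1.05 = 132.7442. B = V − Δ·S = 63.3749.
(3,3): S=169.5884. Δ = (V_up−V_dn)/(S_up−S_dn) = (75.1500−156.0300)/(218.7691−108.5366) = -0.7337. V = [p*·75.1500 + (1−p*)·156.0300]/1.05 = 100.0127. B = V − Δ·S = 224.4435.
(2,0): S=32.3584. Δ = (V_up−V_dn)/(S_up−S_dn) = (88.7640−49.6120)/(41.7423−20.7094) = 1.8615. V = [p*·88.7640 + (1−p*)·49.6120]/1.05 = 70.7694. B = V − Δ·S = 10.5356.
(2,1): S=65.2224. Δ = (V_up−V_dn)/(S_up−S_dn) = (132.7442−88.7640)/(84.1369−41.7423) = 1.0374. V = [p*·132.7442 + (1−p*)·88.7640]/1.05 = 110.9575. B = V − Δ·S = 43.2956.
(2,2): S=131.4639. Δ = (V_up−V_dn)/(S_up−S_dn) = (100.0127−132.7442)/(169.5884−84.1369) = -0.3830. V = [p*·100.0127 + (1−p*)·132.7442]/1.05 = 106.7602. B = V − Δ·S = 157.1162.
(1,0): S=50.5600. Δ = (V_up−V_dn)/(S_up−S_dn) = (110.9575−70.7694)/(65.2224−32.3584) = 1.2229. V = [p*·110.9575 + (1−p*)·70.7694]/1.05 = 91.5417. B = V − Δ·S = 29.7139.
(1,1): S=101.9100. Δ = (V_up−V_dn)/(S_up−S_dn) = (106.7602−110.9575)/(131.4639−65.2224) = -0.0634. V = [p*·106.7602 + (1−p*)·110.9575]/1.05 = 103.1523. B = V − Δ·S = 109.6097.
(0,0): S=79.0000. Δ = (V_up−V_dn)/(S_up−S_dn) = (103.1523−91.5417)/(101.9100−50.5600) = 0.2261. V = [p*·103.1523 + (1−p*)·91.5417]/1.05 = 94.1575. B = V − Δ·S = 76.2949.
The time-0 hedge costs 94.1575, which is the no-arbitrage price.

(0,0): Delta=0.2261 Bond=76.2949
(1,0): Delta=1.2229 Bond=29.7139
(1,1): Delta=-0.0634 Bond=109.6097
(2,0): Delta=1.8615 Bond=10.5356
(2,1): Delta=1.0374 Bond=43.2956
(2,2): Delta=-0.3830 Bond=157.1162
(3,0): Delta=2.1744 Bond=4.5812
(3,1): Delta=1.7706 Bond=14.8563
(3,2): Delta=0.8245 Bond=63.3749
(3,3): Delta=-0.7337 Bond=224.4435
V0=94.1575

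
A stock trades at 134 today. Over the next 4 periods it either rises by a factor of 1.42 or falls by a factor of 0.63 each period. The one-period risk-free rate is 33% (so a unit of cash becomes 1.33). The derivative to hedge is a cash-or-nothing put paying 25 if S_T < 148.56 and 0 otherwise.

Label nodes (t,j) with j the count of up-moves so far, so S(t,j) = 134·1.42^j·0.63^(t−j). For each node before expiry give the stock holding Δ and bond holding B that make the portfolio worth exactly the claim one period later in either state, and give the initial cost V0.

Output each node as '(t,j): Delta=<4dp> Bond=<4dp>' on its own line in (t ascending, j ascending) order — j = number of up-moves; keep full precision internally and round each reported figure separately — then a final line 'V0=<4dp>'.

(0,0): Delta=-0.0269 Bond=4.1411
(1,0): Delta=-0.1664 Bond=17.2797
(1,1): Delta=-0.0190 Bond=3.9941
(2,0): Delta=0.0000 Bond=14.1331
(2,1): Delta=-0.1759 Bond=24.1198
(2,2): Delta=-0.0100 Bond=2.8941
(3,0): Delta=0.0000 Bond=18.7970
(3,1): Delta=0.0000 Bond=18.7970
(3,2): Delta=-0.1859 Bond=33.7870
(3,3): Delta=0.0000 Bond=0.0000
V0=0.5317

Risk-neutral probability p* = (R−d)/(u−d) = (1.33−0.63)/(1.42−0.63) = 0.8861.
Payoff layer (t=4): V(4,0)=25.0000, V(4,1)=25.0000, V(4,2)=25.0000, V(4,3)=0.0000, V(4,4)=0.0000
(3,0): S=33.5063. Δ = (V_up−V_dn)/(S_up−S_dn) = (25.0000−25.0000)/(47.5789−21.1090) = 0.0000. V = [p*·25.0000 + (1−p*)·25.0000]/1.33 = 18.7970. B = V − Δ·S = 18.7970.
(3,1): S=75.5221. Δ = (V_up−V_dn)/(S_up−S_dn) = (25.0000−25.0000)/(107.2414−47.5789) = 0.0000. V = [p*·25.0000 + (1−p*)·25.0000]/1.33 = 18.7970. B = V − Δ·S = 18.7970.
(3,2): S=170.2245. Δ = (V_up−V_dn)/(S_up−S_dn) = (0.0000−25.0000)/(241.7188−107.2414) = -0.1859. V = [p*·0.0000 + (1−p*)·25.0000]/1.33 = 2.1414. B = V − Δ·S = 33.7870.
(3,3): S=383.6806. Δ = (V_up−V_dn)/(S_up−S_dn) = (0.0000−0.0000)/(544.8264−241.7188) = 0.0000. V = [p*·0.0000 + (1−p*)·0.0000]/1.33 = 0.0000. B = V − Δ·S = 0.0000.
(2,0): S=53.1846. Δ = (V_up−V_dn)/(S_up−S_dn) = (18.7970−18.7970)/(75.5221−33.5063) = 0.0000. V = [p*·18.7970 + (1−p*)·18.7970]/1.33 = 14.1331. B = V − Δ·S = 14.1331.
(2,1): S=119.8764. Δ = (V_up−V_dn)/(S_up−S_dn) = (2.1414−18.7970)/(170.2245−75.5221) = -0.1759. V = [p*·2.1414 + (1−p*)·18.7970]/1.33 = 3.0368. B = V − Δ·S = 24.1198.
(2,2): S=270.1976. Δ = (V_up−V_dn)/(S_up−S_dn) = (0.0000−2.1414)/(383.6806−170.2245) = -0.0100. V = [p*·0.0000 + (1−p*)·2.1414]/1.33 = 0.1834. B = V − Δ·S = 2.8941.
(1,0): S=84.4200. Δ = (V_up−V_dn)/(S_up−S_dn) = (3.0368−14.1331)/(119.8764−53.1846) = -0.1664. V = [p*·3.0368 + (1−p*)·14.1331]/1.33 = 3.2338. B = V − Δ·S = 17.2797.
(1,1): S=190.2800. Δ = (V_up−V_dn)/(S_up−S_dn) = (0.1834−3.0368)/(270.1976−119.8764) = -0.0190. V = [p*·0.1834 + (1−p*)·3.0368]/1.33 = 0.3823. B = V − Δ·S = 3.9941.
(0,0): S=134.0000. Δ = (V_up−V_dn)/(S_up−S_dn) = (0.3823−3.2338)/(190.2800−84.4200) = -0.0269. V = [p*·0.3823 + (1−p*)·3.2338]/1.33 = 0.5317. B = V − Δ·S = 4.1411.
Check: Δ(0,0)·S0 + B(0,0) = 0.5317 = V0.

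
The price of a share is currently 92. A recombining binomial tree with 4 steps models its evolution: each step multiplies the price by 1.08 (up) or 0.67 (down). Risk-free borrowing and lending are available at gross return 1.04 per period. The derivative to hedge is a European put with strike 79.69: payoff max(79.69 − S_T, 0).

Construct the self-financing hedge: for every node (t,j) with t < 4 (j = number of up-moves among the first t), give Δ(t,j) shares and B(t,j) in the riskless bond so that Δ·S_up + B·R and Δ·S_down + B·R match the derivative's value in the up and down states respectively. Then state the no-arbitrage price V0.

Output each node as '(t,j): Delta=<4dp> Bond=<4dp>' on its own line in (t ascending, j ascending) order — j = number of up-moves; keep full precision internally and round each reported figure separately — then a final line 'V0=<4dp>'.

(0,0): Delta=-0.2123 Bond=21.4337
(1,0): Delta=-1.0000 Bond=70.8441
(1,1): Delta=-0.1595 Bond=17.0420
(2,0): Delta=-1.0000 Bond=73.6779
(2,1): Delta=-1.0000 Bond=73.6779
(2,2): Delta=-0.1031 Bond=11.6746
(3,0): Delta=-1.0000 Bond=76.6250
(3,1): Delta=-1.0000 Bond=76.6250
(3,2): Delta=-1.0000 Bond=76.6250
(3,3): Delta=-0.0430 Bond=5.1704
V0=1.9010

Since d<R<u, set p* = (R−d)/(u−d) = 0.9024; price each node as the discounted p*-expectation of its children.
Terminal values V(4,·): V(4,0)=61.1510, V(4,1)=49.8062, V(4,2)=31.5191, V(4,3)=2.0414, V(4,4)=0.0000
(3,0): S=27.6702. Δ = (V_up−V_dn)/(S_up−S_dn) = (49.8062−61.1510)/(29.8838−18.5390) = -1.0000. V = [p*·49.8062 + (1−p*)·61.1510]/1.04 = 48.9548. B = V − Δ·S = 76.6250.
(3,1): S=44.6027. Δ = (V_up−V_dn)/(S_up−S_dn) = (31.5191−49.8062)/(48.1709−29.8838) = -1.0000. V = [p*·31.5191 + (1−p*)·49.8062]/1.04 = 32.0223. B = V − Δ·S = 76.6250.
(3,2): S=71.8969. Δ = (V_up−V_dn)/(S_up−S_dn) = (2.0414−31.5191)/(77.6486−48.1709) = -1.0000. V = [p*·2.0414 + (1−p*)·31.5191]/1.04 = 4.7281. B = V − Δ·S = 76.6250.
(3,3): S=115.8935. Δ = (V_up−V_dn)/(S_up−S_dn) = (0.0000−2.0414)/(125.1650−77.6486) = -0.0430. V = [p*·0.0000 + (1−p*)·2.0414]/1.04 = 0.1915. B = V − Δ·S = 5.1704.
(2,0): S=41.2988. Δ = (V_up−V_dn)/(S_up−S_dn) = (32.0223−48.9548)/(44.6027−27.6702) = -1.0000. V = [p*·32.0223 + (1−p*)·48.9548]/1.04 = 32.3791. B = V − Δ·S = 73.6779.
(2,1): S=66.5712. Δ = (V_up−V_dn)/(S_up−S_dn) = (4.7281−32.0223)/(71.8969−44.6027) = -1.0000. V = [p*·4.7281 + (1−p*)·32.0223]/1.04 = 7.1067. B = V − Δ·S = 73.6779.
(2,2): S=107.3088. Δ = (V_up−V_dn)/(S_up−S_dn) = (0.1915−4.7281)/(115.8935−71.8969) = -0.1031. V = [p*·0.1915 + (1−p*)·4.7281]/1.04 = 0.6097. B = V − Δ·S = 11.6746.
(1,0): S=61.6400. Δ = (V_up−V_dn)/(S_up−S_dn) = (7.1067−32.3791)/(66.5712−41.2988) = -1.0000. V = [p*·7.1067 + (1−p*)·32.3791]/1.04 = 9.2041. B = V − Δ·S = 70.8441.
(1,1): S=99.3600. Δ = (V_up−V_dn)/(S_up−S_dn) = (0.6097−7.1067)/(107.3088−66.5712) = -0.1595. V = [p*·0.6097 + (1−p*)·7.1067]/1.04 = 1.1957. B = V − Δ·S = 17.0420.
(0,0): S=92.0000. Δ = (V_up−V_dn)/(S_up−S_dn) = (1.1957−9.2041)/(99.3600−61.6400) = -0.2123. V = [p*·1.1957 + (1−p*)·9.2041]/1.04 = 1.9010. B = V − Δ·S = 21.4337.
Check: Δ(0,0)·S0 + B(0,0) = 1.9010 = V0.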